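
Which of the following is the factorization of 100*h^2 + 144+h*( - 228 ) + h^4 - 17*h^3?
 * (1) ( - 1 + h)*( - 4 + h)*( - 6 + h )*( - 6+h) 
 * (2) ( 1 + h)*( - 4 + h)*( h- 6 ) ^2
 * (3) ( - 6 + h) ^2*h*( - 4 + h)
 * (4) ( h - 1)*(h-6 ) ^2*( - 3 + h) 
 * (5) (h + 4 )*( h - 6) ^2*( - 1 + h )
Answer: 1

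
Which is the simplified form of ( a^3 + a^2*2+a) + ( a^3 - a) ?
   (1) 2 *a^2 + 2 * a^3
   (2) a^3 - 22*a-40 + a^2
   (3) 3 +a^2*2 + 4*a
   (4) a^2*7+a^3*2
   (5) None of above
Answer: 1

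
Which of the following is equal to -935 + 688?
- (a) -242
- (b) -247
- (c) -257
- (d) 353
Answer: b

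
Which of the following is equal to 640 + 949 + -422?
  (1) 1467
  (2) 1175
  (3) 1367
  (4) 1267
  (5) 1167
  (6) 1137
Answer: 5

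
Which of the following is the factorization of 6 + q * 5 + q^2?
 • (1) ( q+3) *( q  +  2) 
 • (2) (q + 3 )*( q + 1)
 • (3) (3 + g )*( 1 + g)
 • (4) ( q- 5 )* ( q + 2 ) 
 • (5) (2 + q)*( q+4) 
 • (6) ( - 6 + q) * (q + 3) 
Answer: 1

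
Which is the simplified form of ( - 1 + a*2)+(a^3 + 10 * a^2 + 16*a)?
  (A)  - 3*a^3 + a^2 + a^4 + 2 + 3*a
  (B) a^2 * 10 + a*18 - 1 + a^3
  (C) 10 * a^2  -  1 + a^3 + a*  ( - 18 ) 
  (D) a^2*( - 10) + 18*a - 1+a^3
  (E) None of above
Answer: B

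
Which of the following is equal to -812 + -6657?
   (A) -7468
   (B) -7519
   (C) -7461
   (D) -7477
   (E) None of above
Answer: E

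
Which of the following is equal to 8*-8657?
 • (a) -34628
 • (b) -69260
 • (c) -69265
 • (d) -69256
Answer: d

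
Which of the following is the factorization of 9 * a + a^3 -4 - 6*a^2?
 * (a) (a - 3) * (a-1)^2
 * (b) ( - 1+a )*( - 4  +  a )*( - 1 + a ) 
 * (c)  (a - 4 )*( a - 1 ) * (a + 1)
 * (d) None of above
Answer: b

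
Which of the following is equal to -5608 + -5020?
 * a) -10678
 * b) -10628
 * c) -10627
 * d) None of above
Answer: b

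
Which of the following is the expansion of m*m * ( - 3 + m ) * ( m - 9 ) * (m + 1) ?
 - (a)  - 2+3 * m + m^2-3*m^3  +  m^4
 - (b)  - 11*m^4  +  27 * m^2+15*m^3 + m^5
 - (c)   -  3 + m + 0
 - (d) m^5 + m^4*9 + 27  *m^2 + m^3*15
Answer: b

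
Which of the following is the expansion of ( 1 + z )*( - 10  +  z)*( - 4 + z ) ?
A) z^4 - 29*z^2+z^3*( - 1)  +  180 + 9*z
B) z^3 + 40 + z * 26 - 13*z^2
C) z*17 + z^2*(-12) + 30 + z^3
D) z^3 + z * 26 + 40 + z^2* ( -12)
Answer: B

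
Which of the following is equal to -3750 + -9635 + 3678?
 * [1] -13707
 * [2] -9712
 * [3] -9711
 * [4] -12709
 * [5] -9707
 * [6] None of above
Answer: 5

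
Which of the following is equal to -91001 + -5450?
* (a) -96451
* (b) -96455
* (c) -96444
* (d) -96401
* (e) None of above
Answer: a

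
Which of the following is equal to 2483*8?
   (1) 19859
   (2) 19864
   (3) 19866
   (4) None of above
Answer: 2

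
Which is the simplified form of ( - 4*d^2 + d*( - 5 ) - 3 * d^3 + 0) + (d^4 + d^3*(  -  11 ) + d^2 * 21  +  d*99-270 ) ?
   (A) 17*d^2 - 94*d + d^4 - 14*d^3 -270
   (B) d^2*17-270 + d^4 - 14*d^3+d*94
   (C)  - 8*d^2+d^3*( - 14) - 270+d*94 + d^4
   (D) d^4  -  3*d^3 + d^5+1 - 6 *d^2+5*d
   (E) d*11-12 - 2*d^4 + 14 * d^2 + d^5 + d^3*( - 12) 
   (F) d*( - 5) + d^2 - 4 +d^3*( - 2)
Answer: B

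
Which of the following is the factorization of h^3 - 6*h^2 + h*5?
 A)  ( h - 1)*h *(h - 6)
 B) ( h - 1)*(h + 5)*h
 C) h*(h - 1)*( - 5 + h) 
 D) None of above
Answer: C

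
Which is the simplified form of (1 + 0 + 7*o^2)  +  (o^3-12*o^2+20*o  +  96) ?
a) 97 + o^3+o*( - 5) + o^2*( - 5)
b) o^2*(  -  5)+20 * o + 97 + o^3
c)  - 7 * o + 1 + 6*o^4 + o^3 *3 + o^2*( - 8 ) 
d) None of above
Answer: b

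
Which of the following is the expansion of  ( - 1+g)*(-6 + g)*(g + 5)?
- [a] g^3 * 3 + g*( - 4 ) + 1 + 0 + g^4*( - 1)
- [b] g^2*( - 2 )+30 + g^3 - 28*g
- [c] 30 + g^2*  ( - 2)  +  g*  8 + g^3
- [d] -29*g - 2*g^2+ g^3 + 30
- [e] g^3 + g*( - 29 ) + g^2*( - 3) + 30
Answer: d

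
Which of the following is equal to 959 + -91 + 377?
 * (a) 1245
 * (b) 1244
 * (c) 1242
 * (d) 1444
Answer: a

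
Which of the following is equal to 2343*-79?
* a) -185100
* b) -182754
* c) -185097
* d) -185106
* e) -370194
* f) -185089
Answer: c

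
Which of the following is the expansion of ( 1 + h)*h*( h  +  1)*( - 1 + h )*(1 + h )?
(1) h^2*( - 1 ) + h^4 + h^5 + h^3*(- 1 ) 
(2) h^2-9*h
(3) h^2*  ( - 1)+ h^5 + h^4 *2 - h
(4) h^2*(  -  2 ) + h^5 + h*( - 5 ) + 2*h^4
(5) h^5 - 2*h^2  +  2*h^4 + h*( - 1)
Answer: 5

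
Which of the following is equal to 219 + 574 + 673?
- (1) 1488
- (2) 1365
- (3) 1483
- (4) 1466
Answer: 4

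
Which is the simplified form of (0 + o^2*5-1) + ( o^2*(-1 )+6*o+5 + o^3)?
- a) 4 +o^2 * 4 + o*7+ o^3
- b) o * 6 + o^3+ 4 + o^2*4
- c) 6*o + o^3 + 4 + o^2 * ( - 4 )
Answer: b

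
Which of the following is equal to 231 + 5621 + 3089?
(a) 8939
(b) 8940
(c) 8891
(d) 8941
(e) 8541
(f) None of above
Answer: d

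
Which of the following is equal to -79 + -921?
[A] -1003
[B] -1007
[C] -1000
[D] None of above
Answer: C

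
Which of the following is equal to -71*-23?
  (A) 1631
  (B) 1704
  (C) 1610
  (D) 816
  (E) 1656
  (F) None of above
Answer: F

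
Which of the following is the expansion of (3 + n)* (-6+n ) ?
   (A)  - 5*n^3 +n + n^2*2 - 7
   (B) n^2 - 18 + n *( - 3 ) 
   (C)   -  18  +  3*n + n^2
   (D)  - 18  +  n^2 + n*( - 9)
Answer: B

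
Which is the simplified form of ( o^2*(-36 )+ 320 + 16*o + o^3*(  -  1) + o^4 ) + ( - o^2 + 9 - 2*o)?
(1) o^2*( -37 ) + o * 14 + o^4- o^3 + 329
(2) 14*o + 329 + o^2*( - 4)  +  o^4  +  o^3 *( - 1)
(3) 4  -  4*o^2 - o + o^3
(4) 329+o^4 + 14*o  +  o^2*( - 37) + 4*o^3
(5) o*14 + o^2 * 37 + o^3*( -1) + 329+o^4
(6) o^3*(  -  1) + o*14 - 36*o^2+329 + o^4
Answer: 1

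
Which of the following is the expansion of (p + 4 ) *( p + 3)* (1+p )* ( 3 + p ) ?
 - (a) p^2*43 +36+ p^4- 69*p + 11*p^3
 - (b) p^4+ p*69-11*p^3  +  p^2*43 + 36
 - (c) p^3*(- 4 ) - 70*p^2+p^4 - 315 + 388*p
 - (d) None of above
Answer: d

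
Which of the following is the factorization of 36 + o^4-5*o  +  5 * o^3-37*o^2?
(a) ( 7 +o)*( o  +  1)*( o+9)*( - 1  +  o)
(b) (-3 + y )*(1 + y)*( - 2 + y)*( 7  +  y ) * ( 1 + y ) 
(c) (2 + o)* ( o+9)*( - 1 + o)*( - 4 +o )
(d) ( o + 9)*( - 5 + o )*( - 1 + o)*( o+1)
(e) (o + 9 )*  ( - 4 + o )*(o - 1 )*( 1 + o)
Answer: e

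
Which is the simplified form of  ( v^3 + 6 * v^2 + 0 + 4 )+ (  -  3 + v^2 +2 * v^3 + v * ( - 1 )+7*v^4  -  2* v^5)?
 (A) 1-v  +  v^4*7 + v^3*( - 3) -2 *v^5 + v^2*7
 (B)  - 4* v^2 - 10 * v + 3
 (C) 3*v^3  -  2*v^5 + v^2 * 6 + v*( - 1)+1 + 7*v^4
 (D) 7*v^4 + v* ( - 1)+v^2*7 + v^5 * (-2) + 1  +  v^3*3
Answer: D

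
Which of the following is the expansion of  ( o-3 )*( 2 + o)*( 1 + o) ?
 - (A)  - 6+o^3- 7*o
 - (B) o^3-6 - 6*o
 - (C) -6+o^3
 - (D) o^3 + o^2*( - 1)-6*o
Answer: A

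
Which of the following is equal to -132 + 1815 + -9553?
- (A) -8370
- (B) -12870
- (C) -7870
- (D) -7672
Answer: C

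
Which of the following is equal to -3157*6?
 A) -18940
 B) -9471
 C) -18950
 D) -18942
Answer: D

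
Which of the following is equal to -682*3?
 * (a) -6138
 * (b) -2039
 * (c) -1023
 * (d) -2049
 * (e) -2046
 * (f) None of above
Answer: e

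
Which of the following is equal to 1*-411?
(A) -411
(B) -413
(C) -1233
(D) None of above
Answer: A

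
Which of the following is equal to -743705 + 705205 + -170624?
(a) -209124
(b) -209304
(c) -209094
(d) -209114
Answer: a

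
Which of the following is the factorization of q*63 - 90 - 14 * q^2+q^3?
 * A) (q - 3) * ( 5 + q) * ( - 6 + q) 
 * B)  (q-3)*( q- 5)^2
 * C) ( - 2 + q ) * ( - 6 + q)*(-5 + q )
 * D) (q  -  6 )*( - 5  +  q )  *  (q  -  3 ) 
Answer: D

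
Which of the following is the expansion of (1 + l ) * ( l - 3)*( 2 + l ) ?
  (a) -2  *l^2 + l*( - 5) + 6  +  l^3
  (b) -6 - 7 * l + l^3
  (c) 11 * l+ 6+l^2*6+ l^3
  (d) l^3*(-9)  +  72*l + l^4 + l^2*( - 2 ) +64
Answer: b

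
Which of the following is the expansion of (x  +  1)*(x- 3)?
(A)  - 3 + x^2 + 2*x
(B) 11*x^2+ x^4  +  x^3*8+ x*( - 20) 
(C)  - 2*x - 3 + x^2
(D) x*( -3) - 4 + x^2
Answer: C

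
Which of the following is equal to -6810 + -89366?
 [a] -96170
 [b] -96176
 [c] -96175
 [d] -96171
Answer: b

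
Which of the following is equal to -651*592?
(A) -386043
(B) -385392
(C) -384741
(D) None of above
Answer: B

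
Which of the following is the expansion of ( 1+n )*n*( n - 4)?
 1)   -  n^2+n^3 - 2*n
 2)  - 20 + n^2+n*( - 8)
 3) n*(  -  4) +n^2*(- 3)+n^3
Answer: 3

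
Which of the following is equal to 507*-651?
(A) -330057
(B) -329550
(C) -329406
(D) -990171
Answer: A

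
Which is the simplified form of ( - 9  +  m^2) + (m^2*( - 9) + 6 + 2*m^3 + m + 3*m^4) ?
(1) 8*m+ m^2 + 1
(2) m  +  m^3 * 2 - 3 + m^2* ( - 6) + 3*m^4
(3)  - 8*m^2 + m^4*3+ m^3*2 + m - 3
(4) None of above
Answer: 3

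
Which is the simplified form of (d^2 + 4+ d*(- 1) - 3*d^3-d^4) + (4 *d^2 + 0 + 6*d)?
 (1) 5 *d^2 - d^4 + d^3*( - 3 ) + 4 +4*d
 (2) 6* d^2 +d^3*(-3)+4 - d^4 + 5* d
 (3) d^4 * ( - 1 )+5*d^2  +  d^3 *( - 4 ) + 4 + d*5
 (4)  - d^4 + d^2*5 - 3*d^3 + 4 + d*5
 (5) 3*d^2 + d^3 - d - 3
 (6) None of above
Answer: 4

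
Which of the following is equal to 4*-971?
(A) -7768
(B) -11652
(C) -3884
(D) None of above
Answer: C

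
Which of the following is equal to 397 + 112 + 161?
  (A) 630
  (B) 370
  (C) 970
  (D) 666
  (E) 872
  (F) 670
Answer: F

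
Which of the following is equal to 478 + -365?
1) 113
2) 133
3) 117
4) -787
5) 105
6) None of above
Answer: 1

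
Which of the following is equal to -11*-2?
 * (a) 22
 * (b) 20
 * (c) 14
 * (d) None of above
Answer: a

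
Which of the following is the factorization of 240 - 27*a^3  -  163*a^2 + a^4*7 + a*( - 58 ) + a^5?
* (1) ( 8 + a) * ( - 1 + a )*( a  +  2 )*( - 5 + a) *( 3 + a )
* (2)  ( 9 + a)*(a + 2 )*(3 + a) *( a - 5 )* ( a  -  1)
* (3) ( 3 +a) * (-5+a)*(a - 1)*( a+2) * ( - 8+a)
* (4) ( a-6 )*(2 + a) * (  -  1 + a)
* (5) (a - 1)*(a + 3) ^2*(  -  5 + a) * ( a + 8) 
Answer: 1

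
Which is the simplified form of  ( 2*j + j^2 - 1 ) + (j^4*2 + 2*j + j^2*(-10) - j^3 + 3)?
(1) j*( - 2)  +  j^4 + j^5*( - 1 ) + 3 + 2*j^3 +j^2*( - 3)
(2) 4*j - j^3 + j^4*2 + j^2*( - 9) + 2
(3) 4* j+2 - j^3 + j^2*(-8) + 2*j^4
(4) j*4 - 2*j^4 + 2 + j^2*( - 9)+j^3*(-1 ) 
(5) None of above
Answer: 2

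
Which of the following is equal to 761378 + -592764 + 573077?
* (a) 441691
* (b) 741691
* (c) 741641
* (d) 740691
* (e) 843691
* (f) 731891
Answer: b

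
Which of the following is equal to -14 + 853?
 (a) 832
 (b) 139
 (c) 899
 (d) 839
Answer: d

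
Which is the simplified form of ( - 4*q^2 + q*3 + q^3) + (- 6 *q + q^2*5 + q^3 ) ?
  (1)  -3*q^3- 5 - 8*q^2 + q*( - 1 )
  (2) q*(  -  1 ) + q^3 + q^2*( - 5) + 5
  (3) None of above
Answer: 3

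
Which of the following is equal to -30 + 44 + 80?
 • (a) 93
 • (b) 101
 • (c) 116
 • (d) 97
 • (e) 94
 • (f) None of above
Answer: e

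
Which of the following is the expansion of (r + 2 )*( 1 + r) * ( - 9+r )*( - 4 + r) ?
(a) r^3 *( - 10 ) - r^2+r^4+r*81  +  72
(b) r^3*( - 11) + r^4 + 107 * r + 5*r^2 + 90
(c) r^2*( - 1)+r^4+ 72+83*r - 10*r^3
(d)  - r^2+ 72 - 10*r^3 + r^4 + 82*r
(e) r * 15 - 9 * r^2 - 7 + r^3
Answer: d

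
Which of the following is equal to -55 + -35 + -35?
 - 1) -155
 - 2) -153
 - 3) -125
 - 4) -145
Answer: 3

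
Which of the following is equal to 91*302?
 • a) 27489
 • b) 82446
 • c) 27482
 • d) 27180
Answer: c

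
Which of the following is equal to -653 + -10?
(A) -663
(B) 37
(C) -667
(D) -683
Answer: A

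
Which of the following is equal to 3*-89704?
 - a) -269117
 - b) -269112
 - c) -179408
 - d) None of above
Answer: b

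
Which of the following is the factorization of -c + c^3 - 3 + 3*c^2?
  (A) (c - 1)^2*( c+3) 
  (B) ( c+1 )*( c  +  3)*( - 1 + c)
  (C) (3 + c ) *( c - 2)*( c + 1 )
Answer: B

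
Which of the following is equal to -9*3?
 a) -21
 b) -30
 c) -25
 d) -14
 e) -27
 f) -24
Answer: e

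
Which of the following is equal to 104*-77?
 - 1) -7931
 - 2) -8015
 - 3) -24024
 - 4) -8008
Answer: 4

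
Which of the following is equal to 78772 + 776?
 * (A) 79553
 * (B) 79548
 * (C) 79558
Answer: B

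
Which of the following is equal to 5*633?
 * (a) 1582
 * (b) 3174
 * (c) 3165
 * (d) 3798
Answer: c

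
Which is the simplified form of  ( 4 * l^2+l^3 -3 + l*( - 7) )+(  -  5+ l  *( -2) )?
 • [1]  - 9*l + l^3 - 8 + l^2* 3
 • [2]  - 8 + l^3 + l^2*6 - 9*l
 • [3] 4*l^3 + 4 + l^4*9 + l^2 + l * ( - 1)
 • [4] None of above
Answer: 4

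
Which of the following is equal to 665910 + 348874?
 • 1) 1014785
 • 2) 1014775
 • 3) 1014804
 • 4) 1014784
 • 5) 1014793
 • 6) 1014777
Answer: 4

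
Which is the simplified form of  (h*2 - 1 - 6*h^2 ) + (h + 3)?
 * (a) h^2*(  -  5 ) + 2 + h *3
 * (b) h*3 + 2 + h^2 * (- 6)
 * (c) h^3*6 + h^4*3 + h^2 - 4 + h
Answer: b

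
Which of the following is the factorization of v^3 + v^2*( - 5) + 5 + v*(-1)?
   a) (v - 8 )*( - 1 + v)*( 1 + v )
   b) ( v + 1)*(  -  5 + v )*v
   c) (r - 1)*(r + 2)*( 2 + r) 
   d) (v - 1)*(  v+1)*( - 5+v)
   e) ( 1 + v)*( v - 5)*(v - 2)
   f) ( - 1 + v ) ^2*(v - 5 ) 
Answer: d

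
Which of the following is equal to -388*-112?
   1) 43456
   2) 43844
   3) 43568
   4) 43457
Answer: 1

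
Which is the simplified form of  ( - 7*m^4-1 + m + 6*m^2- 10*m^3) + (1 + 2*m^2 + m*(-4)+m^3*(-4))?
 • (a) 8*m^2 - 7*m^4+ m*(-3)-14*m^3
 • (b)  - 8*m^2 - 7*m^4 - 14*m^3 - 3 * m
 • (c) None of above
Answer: a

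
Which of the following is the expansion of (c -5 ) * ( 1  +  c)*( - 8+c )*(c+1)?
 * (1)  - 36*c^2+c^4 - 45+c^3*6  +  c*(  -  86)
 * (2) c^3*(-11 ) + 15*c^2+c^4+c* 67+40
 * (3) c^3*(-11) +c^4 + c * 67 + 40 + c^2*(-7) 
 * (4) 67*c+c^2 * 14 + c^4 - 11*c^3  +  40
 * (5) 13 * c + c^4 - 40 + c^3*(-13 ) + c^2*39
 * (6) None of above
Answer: 2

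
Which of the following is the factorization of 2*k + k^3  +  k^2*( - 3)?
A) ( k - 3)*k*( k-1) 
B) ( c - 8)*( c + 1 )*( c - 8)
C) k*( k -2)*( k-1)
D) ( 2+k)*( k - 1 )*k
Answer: C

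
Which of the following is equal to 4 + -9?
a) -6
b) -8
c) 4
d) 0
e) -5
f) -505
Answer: e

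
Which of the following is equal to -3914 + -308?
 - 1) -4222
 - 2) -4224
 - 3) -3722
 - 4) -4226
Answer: 1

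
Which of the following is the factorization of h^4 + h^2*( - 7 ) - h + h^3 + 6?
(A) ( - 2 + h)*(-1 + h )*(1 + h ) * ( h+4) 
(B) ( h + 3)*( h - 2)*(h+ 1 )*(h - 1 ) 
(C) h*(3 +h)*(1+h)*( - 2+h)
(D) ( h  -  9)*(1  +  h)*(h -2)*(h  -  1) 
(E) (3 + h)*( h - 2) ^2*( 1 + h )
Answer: B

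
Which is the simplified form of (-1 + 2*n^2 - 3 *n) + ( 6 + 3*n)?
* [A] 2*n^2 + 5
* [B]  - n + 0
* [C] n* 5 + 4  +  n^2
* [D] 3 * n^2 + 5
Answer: A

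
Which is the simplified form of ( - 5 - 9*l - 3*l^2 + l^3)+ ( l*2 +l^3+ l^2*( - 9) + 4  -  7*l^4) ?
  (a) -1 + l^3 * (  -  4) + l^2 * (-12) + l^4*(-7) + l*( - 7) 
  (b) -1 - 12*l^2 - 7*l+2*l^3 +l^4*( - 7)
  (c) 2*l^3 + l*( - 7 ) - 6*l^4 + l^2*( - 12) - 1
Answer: b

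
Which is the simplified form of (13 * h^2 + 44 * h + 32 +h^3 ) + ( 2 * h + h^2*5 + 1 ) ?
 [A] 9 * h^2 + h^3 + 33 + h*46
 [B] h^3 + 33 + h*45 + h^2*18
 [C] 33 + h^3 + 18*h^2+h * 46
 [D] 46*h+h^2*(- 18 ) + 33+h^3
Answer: C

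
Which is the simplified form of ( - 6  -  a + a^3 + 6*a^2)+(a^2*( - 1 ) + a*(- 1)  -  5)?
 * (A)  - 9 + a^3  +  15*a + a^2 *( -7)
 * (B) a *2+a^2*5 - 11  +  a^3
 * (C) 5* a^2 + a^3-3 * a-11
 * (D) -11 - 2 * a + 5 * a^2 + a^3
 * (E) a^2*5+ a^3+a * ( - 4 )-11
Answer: D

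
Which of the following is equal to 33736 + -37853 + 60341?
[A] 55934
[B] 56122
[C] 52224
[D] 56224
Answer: D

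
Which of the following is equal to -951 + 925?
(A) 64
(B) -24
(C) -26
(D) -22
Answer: C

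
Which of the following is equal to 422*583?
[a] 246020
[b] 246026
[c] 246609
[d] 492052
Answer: b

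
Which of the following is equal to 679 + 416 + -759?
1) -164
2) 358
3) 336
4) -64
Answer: 3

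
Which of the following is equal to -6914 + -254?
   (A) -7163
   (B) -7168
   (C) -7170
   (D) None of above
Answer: B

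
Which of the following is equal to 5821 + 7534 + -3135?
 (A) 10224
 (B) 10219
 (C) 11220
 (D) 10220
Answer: D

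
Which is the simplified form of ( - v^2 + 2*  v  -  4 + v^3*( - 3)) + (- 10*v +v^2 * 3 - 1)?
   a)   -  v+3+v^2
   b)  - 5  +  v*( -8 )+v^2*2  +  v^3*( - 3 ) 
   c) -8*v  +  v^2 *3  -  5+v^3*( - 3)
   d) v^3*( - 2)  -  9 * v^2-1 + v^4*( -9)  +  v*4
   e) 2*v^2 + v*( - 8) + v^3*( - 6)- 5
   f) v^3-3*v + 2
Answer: b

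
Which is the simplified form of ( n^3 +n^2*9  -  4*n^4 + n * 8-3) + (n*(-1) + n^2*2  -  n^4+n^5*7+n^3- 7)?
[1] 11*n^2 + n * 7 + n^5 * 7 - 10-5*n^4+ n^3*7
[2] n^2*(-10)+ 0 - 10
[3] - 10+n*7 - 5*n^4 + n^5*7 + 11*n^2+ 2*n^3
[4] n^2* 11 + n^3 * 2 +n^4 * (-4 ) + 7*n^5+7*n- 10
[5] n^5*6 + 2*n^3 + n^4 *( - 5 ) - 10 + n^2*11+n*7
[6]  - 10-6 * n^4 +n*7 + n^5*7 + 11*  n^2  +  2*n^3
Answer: 3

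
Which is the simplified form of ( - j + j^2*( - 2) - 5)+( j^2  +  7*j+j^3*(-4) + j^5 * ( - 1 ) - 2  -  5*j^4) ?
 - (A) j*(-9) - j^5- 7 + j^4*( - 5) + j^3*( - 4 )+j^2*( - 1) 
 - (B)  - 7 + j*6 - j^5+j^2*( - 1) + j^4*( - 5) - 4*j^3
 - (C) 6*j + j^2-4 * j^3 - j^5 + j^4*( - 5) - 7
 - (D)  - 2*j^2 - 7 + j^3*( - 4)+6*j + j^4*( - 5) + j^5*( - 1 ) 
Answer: B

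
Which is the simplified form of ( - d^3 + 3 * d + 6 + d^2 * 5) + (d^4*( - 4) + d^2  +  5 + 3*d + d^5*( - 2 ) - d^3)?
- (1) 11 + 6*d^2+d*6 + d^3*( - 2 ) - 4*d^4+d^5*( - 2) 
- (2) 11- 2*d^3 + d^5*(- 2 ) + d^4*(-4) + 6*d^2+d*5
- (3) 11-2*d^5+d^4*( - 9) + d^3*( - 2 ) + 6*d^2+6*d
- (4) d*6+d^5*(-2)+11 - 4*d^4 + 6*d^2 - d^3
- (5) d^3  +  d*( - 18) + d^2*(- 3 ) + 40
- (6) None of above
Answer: 1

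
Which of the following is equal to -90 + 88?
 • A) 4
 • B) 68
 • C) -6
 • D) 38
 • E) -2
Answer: E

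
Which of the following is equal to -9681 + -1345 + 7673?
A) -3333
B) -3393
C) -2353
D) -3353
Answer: D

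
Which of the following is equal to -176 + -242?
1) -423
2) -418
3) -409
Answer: 2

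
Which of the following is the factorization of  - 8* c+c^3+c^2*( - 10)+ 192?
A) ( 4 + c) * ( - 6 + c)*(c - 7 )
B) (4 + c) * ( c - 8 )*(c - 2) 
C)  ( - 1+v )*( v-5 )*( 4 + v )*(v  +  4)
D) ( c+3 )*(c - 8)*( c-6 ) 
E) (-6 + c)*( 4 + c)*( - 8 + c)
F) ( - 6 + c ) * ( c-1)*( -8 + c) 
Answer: E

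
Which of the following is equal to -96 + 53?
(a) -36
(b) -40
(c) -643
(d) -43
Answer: d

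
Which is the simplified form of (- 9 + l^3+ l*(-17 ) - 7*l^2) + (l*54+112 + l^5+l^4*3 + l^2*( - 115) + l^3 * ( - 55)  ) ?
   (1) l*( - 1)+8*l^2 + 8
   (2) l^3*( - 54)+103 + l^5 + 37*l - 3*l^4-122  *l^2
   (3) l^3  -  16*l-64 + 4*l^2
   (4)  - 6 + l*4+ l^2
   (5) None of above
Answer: 5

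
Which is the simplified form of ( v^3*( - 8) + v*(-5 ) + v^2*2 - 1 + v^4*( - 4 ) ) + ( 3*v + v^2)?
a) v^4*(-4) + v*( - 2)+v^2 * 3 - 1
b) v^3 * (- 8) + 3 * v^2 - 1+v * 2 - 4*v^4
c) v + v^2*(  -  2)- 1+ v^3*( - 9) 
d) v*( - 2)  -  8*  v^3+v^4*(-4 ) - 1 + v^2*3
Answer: d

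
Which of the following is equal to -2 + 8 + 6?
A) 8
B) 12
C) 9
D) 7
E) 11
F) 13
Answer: B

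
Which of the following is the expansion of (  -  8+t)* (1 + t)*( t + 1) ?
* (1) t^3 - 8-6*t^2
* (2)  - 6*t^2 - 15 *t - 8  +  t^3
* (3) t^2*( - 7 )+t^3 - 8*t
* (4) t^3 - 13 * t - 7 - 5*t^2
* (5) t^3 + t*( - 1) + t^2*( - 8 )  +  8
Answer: 2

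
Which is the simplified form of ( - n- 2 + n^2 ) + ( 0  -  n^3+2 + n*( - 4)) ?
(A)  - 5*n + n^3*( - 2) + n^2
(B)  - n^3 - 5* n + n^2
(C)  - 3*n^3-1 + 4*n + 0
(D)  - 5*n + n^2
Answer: B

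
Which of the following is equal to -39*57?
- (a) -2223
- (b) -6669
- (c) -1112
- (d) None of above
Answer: a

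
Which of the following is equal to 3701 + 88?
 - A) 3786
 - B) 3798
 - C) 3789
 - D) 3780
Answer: C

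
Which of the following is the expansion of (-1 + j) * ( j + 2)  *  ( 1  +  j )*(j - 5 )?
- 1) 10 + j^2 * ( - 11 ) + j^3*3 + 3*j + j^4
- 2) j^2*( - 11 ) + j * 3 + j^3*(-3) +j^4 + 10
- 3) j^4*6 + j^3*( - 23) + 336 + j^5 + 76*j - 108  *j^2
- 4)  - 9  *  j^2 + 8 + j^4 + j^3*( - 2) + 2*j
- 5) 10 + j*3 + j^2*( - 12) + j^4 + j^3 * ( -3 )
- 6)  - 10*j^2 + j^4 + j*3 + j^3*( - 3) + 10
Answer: 2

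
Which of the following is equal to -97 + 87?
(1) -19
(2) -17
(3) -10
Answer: 3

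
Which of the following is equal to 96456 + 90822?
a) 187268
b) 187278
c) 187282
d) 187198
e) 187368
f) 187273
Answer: b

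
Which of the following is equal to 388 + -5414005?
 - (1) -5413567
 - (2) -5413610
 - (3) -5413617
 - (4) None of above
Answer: 3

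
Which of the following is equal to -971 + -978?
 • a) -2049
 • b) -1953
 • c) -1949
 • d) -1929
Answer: c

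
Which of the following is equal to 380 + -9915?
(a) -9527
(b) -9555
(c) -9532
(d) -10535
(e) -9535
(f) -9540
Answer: e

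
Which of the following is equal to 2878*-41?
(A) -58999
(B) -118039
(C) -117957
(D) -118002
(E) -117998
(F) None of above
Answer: E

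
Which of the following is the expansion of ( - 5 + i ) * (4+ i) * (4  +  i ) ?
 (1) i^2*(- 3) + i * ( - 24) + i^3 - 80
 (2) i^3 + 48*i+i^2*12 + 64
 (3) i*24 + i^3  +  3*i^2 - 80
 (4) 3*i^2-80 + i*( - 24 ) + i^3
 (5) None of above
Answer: 4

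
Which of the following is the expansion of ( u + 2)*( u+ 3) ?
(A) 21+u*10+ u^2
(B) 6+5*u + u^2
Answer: B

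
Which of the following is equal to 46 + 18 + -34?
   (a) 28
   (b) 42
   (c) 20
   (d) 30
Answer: d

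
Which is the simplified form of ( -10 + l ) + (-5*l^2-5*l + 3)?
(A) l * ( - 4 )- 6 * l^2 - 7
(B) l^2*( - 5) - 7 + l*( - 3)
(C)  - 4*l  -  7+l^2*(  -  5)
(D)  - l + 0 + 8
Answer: C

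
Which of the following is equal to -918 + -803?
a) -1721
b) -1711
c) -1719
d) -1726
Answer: a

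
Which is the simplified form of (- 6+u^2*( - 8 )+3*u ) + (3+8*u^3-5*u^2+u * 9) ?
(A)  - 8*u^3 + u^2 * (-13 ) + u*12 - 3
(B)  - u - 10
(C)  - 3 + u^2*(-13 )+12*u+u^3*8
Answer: C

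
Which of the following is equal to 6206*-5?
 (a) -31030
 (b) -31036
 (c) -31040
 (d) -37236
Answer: a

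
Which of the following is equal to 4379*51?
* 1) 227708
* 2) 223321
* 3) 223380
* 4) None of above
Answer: 4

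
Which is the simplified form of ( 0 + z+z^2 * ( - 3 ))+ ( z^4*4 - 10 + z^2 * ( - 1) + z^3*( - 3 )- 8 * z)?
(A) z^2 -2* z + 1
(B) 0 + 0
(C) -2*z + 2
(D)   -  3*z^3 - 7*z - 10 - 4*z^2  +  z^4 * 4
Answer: D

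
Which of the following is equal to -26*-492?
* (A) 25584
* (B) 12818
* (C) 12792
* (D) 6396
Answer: C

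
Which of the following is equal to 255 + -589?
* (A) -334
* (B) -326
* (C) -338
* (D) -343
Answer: A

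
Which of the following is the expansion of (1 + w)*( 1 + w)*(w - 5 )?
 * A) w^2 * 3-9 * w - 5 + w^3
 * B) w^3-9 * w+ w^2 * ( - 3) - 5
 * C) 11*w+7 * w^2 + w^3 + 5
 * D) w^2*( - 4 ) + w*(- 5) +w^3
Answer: B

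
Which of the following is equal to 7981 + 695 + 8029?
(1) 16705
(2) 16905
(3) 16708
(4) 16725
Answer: 1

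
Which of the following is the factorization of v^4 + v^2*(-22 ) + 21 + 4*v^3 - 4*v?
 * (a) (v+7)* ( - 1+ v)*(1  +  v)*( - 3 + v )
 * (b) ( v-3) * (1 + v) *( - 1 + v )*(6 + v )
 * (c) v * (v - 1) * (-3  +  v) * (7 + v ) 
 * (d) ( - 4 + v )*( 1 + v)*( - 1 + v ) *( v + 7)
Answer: a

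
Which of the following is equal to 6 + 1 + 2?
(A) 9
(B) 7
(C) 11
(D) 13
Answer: A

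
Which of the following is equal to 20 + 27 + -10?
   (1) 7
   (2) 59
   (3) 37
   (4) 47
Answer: 3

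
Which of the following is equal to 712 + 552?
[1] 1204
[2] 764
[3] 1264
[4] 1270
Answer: 3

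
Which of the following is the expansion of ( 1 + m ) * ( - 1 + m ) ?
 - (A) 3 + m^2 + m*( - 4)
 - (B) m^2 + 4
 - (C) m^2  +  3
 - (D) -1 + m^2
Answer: D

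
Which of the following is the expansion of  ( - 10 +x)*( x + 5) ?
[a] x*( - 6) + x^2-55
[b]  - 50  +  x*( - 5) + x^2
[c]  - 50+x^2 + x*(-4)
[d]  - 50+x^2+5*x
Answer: b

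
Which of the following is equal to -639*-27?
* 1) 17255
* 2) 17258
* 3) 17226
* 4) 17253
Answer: 4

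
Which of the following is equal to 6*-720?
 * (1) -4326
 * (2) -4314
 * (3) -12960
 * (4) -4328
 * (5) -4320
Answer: 5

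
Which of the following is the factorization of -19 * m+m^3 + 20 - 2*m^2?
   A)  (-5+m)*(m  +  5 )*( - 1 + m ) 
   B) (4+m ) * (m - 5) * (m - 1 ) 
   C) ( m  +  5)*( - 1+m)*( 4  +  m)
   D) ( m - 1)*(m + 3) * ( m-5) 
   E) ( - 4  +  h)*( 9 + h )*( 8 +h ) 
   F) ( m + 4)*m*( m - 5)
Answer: B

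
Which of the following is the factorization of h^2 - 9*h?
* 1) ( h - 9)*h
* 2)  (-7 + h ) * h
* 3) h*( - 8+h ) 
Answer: 1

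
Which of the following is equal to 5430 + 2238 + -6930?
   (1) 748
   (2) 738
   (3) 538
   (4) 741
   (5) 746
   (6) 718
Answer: 2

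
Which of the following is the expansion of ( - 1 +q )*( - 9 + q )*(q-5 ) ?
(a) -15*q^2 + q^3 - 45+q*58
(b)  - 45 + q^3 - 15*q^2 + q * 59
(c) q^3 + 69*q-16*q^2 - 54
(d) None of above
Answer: b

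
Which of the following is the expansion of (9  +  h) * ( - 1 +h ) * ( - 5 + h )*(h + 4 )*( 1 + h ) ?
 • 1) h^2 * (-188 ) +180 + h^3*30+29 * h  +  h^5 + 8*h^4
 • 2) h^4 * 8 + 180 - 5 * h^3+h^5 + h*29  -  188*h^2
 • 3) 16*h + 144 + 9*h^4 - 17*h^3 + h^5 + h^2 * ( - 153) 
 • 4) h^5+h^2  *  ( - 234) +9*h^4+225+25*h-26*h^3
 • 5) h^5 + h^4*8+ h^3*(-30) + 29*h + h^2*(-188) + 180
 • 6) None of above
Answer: 5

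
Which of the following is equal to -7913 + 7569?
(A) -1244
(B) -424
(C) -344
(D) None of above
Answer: C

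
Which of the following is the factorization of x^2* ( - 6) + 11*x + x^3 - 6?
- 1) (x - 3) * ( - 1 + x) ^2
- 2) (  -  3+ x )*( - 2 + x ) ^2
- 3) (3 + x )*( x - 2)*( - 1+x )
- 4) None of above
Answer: 4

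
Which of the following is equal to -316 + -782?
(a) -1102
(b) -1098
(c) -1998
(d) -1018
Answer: b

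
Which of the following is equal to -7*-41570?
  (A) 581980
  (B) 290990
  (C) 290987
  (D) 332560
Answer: B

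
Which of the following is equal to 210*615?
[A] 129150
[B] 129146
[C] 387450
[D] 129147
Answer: A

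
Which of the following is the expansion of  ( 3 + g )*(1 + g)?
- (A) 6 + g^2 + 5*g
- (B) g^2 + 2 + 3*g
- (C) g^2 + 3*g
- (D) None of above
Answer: D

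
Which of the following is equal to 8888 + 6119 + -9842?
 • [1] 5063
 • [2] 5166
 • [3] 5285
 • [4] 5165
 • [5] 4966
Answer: 4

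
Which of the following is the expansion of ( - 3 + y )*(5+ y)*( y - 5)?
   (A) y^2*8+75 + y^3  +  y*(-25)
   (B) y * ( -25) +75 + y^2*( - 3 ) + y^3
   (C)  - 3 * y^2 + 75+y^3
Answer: B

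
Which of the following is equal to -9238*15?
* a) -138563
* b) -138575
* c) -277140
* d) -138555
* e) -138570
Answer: e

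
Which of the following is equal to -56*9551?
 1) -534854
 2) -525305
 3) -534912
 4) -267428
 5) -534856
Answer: 5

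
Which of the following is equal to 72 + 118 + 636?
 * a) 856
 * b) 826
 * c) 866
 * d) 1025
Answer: b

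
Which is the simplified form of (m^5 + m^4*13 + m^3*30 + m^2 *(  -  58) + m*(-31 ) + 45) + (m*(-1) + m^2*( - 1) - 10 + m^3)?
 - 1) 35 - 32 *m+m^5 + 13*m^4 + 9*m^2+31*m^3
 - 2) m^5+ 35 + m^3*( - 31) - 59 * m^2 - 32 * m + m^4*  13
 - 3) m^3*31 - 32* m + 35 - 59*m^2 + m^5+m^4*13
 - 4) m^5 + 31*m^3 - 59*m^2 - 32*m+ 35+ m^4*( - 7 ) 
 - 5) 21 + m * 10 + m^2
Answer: 3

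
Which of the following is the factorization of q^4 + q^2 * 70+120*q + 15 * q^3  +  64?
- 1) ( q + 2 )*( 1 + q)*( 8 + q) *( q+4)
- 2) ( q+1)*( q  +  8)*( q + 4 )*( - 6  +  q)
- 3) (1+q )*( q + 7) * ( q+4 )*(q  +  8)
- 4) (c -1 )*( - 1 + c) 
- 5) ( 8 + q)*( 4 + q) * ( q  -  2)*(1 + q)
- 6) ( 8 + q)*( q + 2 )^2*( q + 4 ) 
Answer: 1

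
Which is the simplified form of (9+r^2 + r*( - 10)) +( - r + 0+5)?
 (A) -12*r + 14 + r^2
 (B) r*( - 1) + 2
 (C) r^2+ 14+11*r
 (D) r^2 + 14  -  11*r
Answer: D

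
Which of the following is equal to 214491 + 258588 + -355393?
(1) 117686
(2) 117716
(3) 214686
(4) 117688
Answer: 1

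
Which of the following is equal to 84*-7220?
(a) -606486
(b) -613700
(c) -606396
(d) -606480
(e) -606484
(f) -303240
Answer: d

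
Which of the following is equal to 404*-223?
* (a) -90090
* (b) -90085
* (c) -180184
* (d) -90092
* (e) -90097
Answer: d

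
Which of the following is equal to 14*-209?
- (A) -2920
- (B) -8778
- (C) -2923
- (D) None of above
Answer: D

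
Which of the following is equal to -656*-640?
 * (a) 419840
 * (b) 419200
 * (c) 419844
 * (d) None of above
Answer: a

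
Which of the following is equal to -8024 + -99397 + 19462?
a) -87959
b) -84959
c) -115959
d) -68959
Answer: a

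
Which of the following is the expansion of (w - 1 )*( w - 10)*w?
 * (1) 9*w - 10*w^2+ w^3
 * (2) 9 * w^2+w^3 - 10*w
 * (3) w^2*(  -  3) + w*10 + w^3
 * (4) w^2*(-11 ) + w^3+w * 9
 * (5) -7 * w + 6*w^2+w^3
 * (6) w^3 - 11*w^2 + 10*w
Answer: 6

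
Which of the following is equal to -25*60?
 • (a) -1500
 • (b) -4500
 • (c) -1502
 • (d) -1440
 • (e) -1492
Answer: a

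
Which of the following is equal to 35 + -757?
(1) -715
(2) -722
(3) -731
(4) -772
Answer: 2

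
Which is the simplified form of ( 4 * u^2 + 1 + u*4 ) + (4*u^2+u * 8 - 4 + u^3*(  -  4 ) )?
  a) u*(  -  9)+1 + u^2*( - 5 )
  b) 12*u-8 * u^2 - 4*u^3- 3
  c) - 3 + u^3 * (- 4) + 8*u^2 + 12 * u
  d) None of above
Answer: c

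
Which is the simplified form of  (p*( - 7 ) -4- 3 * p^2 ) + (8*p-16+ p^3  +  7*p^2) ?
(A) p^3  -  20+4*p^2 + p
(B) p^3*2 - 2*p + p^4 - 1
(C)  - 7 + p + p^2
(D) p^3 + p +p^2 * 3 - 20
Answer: A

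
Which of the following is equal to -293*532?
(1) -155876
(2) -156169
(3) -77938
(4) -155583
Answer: 1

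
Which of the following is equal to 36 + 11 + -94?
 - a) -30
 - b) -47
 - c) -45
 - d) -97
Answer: b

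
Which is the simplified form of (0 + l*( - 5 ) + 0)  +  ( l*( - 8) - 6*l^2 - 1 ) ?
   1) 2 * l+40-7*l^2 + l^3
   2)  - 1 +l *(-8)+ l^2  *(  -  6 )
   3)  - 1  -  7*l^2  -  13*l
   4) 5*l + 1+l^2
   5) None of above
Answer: 5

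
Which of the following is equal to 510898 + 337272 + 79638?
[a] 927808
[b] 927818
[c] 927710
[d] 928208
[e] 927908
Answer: a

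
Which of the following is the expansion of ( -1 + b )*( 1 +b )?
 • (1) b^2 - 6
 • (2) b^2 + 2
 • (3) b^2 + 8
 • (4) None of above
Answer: 4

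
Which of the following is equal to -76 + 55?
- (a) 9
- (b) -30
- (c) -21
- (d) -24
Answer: c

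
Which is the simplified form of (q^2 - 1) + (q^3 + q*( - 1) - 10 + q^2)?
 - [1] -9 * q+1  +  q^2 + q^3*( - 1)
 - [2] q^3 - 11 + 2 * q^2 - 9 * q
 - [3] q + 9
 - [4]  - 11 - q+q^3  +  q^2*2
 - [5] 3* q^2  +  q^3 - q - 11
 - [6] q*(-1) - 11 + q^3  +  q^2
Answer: 4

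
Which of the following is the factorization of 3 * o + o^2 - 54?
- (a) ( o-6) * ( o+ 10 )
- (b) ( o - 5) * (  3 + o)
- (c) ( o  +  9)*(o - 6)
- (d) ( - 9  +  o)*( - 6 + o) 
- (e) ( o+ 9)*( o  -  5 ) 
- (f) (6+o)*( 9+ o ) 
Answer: c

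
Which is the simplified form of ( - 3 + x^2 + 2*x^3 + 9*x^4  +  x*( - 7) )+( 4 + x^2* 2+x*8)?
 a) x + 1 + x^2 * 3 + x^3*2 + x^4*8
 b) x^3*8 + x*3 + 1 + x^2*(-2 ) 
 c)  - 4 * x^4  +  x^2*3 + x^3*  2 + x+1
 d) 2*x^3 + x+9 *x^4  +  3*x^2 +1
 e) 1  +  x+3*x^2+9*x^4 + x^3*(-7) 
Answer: d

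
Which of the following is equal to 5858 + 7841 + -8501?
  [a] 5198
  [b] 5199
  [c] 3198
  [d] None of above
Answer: a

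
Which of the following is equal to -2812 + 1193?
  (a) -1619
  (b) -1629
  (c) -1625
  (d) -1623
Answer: a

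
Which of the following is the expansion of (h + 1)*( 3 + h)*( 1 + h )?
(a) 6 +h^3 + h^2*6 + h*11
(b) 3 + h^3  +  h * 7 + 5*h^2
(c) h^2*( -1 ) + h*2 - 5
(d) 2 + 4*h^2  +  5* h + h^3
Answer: b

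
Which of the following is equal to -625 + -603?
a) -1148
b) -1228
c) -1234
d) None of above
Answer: b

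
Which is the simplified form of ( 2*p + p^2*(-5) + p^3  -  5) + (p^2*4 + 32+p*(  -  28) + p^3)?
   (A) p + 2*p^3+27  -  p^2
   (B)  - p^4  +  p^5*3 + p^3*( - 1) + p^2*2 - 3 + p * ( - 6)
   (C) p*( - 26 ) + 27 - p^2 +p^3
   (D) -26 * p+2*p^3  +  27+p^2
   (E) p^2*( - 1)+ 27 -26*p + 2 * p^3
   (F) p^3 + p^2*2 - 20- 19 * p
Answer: E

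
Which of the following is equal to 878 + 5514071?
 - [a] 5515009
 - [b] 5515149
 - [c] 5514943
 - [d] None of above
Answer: d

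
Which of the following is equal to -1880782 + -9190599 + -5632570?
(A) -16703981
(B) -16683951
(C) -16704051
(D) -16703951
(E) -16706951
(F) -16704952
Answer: D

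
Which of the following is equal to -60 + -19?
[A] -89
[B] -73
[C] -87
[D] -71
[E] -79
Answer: E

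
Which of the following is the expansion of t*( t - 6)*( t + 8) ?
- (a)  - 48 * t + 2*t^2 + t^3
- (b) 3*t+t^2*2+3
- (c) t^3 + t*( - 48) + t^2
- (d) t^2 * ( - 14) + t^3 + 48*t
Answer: a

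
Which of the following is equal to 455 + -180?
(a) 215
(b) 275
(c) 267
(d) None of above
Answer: b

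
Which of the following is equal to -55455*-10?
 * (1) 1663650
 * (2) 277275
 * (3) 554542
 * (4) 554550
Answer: 4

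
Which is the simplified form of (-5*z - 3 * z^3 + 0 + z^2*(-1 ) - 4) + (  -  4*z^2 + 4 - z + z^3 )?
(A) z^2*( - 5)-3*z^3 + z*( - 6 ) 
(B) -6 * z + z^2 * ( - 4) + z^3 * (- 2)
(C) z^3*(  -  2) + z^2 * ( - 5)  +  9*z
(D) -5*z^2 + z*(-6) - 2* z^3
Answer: D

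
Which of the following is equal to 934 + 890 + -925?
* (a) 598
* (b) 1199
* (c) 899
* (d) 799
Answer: c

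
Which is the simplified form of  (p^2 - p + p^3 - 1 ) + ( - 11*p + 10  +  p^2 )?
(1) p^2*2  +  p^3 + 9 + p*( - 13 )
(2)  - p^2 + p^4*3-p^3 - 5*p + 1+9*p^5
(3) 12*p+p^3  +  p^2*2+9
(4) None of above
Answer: 4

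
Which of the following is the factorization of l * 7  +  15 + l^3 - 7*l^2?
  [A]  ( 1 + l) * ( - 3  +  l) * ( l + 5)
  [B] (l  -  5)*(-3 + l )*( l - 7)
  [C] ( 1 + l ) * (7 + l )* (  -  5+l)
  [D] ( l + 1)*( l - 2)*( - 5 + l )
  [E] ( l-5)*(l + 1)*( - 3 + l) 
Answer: E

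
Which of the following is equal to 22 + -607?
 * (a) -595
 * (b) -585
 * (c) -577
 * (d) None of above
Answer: b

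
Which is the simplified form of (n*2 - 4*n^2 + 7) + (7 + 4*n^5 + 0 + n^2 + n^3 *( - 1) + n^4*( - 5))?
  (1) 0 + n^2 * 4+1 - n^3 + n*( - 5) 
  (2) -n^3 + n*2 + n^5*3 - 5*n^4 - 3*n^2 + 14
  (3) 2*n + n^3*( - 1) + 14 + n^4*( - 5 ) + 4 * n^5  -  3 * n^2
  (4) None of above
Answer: 3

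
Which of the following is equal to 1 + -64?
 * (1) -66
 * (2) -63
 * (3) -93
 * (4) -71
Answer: 2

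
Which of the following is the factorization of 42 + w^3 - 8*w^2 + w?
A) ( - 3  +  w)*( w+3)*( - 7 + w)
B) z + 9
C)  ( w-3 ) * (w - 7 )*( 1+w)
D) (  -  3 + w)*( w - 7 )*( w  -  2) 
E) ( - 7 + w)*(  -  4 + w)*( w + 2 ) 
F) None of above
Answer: F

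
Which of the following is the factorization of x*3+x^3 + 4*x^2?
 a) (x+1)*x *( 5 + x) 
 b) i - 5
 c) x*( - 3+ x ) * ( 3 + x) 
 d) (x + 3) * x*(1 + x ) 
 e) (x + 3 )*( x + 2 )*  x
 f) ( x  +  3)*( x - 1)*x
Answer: d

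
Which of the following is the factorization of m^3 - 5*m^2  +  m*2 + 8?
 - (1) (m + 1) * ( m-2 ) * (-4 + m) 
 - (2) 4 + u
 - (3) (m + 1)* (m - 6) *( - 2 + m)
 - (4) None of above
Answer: 1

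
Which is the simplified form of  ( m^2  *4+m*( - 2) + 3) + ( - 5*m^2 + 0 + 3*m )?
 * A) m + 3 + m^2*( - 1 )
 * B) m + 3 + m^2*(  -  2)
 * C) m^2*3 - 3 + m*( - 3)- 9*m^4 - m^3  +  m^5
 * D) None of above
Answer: A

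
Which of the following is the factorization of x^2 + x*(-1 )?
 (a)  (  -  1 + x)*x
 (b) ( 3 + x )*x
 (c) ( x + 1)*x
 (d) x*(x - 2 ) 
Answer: a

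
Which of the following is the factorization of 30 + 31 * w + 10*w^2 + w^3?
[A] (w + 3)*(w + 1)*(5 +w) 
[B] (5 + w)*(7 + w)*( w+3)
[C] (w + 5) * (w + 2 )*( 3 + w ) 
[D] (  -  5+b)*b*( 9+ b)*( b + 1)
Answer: C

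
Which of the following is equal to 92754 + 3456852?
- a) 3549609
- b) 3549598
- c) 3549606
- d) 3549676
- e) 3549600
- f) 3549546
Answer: c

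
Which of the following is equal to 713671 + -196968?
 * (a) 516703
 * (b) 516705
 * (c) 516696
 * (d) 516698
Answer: a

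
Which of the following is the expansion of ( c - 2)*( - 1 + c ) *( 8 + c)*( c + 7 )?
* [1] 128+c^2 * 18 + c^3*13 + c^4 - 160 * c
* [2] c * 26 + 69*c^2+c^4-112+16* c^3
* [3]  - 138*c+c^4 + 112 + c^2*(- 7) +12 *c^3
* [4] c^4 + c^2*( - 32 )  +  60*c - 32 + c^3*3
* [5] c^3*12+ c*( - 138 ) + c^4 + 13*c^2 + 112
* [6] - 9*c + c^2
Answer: 5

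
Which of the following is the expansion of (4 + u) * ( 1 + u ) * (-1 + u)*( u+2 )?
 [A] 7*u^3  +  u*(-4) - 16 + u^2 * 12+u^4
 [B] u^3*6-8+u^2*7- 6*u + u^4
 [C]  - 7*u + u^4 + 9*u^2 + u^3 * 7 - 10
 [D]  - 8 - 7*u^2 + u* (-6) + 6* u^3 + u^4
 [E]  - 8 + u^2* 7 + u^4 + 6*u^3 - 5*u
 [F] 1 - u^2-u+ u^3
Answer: B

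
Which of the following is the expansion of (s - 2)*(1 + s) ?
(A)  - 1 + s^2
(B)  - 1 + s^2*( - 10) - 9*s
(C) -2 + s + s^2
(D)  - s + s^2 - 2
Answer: D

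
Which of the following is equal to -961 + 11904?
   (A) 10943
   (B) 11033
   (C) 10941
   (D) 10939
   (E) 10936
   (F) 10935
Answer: A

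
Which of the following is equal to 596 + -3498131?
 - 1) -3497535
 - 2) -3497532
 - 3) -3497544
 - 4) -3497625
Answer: 1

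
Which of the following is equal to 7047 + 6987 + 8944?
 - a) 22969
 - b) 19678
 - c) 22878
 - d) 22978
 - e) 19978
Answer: d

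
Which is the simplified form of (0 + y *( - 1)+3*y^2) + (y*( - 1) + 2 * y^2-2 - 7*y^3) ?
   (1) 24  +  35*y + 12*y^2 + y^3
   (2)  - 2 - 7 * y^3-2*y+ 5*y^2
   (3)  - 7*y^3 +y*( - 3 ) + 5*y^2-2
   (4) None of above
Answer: 2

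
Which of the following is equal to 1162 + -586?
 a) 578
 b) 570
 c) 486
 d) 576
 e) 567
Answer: d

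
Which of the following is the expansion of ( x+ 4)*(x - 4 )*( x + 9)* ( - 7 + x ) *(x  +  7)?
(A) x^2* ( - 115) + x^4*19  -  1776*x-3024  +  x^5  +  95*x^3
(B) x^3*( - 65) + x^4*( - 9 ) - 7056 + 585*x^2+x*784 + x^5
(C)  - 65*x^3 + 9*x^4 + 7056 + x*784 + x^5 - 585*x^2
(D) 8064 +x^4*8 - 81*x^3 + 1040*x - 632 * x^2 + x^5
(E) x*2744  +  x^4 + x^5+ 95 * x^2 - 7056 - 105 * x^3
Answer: C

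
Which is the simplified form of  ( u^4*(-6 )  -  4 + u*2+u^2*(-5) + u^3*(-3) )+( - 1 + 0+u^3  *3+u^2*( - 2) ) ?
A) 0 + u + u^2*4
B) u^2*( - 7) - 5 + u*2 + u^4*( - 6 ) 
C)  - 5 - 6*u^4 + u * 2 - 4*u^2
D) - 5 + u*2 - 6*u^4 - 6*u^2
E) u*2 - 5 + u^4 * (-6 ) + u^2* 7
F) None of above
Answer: B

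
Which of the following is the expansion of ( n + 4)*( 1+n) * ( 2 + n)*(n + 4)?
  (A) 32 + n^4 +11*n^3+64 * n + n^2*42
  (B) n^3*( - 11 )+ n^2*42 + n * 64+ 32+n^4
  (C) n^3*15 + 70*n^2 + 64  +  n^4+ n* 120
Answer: A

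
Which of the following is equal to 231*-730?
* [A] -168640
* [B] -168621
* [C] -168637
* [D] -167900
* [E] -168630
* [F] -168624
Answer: E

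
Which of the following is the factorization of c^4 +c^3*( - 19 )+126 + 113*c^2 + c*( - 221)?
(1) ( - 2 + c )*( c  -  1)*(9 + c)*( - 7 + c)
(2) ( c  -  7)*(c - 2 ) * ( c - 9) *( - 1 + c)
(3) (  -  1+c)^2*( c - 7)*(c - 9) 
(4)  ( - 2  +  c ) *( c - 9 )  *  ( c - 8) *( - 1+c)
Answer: 2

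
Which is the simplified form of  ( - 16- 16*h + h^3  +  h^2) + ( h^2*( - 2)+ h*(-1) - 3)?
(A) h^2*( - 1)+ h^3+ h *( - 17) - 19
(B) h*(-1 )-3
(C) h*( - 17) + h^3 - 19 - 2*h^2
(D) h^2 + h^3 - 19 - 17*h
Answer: A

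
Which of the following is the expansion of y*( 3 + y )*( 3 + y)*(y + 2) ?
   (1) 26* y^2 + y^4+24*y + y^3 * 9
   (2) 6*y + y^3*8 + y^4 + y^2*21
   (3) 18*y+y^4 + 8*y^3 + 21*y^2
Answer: 3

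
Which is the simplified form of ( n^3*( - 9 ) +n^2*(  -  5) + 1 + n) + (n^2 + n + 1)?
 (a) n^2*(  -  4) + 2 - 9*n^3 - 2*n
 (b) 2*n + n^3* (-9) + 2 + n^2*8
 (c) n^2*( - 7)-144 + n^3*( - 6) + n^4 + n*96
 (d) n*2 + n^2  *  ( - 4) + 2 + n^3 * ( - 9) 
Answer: d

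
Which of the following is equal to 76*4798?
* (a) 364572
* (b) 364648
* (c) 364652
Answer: b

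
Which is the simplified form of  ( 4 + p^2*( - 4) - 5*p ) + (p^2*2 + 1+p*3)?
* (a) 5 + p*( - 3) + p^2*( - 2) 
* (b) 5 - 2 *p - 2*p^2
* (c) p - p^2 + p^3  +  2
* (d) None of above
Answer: b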